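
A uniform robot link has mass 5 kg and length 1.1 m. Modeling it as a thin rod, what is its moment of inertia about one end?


I = (1/3) * m * L^2
= (1/3) * 5 * 1.1^2
= 0.333333 * 5 * 1.21
= 2.0167 kg*m^2


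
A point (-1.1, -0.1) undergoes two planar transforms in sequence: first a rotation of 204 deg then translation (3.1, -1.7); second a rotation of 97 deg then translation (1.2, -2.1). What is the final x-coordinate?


After transform 1:
x1 = cos(204)*-1.1 - sin(204)*-0.1 + 3.1 = 4.0642
y1 = sin(204)*-1.1 + cos(204)*-0.1 + -1.7 = -1.1612
After transform 2:
x2 = cos(97)*4.0642 - sin(97)*-1.1612 + 1.2
= 1.8573


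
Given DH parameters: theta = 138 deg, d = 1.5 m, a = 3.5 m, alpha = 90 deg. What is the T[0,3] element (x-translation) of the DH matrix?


T[0,3] = a * cos(theta)
= 3.5 * cos(138 deg)
= 3.5 * -0.7431
= -2.601


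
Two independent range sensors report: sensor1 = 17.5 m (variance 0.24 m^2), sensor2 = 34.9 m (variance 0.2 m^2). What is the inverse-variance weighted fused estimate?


w1 = (1/var1) / (1/var1 + 1/var2)
   = 4.1667 / (4.1667 + 5.0) = 0.4545
w2 = 1 - w1 = 0.5455
fused = w1*s1 + w2*s2 = 7.9545 + 19.0364
= 26.9909 m


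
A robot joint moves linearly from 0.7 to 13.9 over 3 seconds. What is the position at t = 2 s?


s = t/T = 2/3 = 0.6667
p(t) = p0 + (pf-p0)*s
= 0.7 + (13.9 - 0.7) * 0.6667
= 9.5


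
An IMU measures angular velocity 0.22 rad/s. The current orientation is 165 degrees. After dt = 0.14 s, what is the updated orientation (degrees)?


delta_theta = w * dt = 0.22 * 0.14 = 0.0308 rad
= 1.7647 deg
theta_new = 165 + 1.7647 = 166.7647 deg


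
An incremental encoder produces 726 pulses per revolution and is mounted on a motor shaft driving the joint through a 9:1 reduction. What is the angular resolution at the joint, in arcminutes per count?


counts per rev = 726
effective counts at joint = 726 * 9 = 6534
resolution = 360*60 / 6534
= 3.3058 arcmin/count


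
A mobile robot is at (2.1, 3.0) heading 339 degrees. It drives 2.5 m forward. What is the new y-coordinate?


y_new = y0 + d*sin(theta)
= 3.0 + 2.5*sin(339)
= 3.0 + -0.8959
= 2.1041


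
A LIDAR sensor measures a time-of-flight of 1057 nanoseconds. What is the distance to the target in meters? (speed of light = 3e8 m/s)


tof = 1057 ns = 1.057e-06 s
dist = c * tof / 2
= 3e8 * 1.057e-06 / 2
= 158.55 m


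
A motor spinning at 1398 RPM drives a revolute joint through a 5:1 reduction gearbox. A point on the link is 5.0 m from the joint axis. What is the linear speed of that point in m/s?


omega_motor = 1398 * 2*pi/60 = 146.3982 rad/s
omega_joint = omega_motor / 5 = 29.2796 rad/s
v = omega_joint * r = 29.2796 * 5.0
= 146.3982 m/s


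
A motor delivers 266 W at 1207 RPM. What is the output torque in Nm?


omega = 1207 * 2*pi/60 = 126.3967 rad/s
tau = P / omega = 266 / 126.3967
= 2.1045 Nm


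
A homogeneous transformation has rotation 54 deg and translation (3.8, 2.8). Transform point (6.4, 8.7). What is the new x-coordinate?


x' = cos(theta)*px - sin(theta)*py + tx
= 0.5878*6.4 - 0.809*8.7 + 3.8
= 0.5234


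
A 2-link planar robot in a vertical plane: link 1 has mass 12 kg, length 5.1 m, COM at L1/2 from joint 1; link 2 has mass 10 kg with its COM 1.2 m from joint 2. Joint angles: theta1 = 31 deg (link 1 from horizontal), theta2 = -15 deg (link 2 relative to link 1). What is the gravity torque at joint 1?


Horizontal distance from joint 1 to link-1 COM:
  x_c1 = (L1/2)*cos(t1) = 2.55 * 0.8572 = 2.1858 m
Horizontal distance from joint 1 to link-2 COM:
  x_c2 = L1*cos(t1) + Lc2*cos(t1+t2)
       = 5.1*0.8572 + 1.2*0.9613 = 5.5251 m
tau1 = m1*g*x_c1 + m2*g*x_c2
     = 12*9.81*2.1858 + 10*9.81*5.5251
     = 257.3096 + 542.0091
     = 799.3187 Nm


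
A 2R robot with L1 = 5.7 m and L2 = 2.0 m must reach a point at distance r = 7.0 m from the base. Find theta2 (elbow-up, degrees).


cos(theta2) = (r^2 - L1^2 - L2^2) / (2*L1*L2)
cos(theta2) = (49.0 - 32.49 - 4.0) / 22.8
cos(theta2) = 0.548684
theta2 = 56.7232 degrees


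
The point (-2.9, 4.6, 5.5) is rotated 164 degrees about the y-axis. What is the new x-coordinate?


Rotation about y-axis: x' = x*cos(theta) + z*sin(theta)
= -2.9 * -0.9613 + 5.5 * 0.2756
= 4.3037


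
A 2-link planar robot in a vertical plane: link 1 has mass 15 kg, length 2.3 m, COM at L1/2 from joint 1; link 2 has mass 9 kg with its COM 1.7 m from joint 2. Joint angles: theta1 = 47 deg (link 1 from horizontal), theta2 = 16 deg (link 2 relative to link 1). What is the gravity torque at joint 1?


Horizontal distance from joint 1 to link-1 COM:
  x_c1 = (L1/2)*cos(t1) = 1.15 * 0.682 = 0.7843 m
Horizontal distance from joint 1 to link-2 COM:
  x_c2 = L1*cos(t1) + Lc2*cos(t1+t2)
       = 2.3*0.682 + 1.7*0.454 = 2.3404 m
tau1 = m1*g*x_c1 + m2*g*x_c2
     = 15*9.81*0.7843 + 9*9.81*2.3404
     = 115.4095 + 206.6322
     = 322.0416 Nm


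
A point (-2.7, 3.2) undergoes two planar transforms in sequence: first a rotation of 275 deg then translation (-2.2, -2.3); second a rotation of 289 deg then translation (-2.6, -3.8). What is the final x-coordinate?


After transform 1:
x1 = cos(275)*-2.7 - sin(275)*3.2 + -2.2 = 0.7525
y1 = sin(275)*-2.7 + cos(275)*3.2 + -2.3 = 0.6686
After transform 2:
x2 = cos(289)*0.7525 - sin(289)*0.6686 + -2.6
= -1.7228


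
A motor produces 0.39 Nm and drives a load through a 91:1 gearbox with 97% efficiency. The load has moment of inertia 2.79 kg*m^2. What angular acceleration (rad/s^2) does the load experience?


tau_out = tau_motor * N * eta
= 0.39 * 91 * 0.97 = 34.4253 Nm
alpha = tau_out / I = 34.4253 / 2.79
= 12.3388 rad/s^2


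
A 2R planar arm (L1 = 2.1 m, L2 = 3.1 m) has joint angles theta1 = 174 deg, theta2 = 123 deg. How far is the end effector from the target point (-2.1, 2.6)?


End effector via forward kinematics:
x = L1*cos(t1) + L2*cos(t1+t2) = -0.6811
y = L1*sin(t1) + L2*sin(t1+t2) = -2.5426
Distance to target:
d = sqrt((-2.1 - -0.6811)^2 + (2.6 - -2.5426)^2)
= sqrt(2.0132 + 26.4464)
= 5.3348 m


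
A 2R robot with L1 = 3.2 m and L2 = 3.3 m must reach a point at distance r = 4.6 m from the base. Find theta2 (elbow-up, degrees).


cos(theta2) = (r^2 - L1^2 - L2^2) / (2*L1*L2)
cos(theta2) = (21.16 - 10.24 - 10.89) / 21.12
cos(theta2) = 0.00142
theta2 = 89.9186 degrees


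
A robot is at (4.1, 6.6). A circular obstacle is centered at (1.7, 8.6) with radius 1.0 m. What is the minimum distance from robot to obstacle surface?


center_dist = sqrt((4.1-1.7)^2 + (6.6-8.6)^2)
= sqrt(5.76 + 4.0)
= 3.1241
min_dist = center_dist - radius = 3.1241 - 1.0 = 2.1241 m


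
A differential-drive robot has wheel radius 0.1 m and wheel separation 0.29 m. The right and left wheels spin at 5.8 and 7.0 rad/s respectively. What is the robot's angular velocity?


vR = r*wR = 0.1*5.8 = 0.58 m/s
vL = r*wL = 0.1*7.0 = 0.7 m/s
v = (vR+vL)/2 = 0.64 m/s
omega = (vR-vL)/L = -0.4138 rad/s
angular velocity = -0.4138 rad/s


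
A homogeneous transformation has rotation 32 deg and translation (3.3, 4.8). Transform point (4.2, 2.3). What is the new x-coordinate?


x' = cos(theta)*px - sin(theta)*py + tx
= 0.848*4.2 - 0.5299*2.3 + 3.3
= 5.643


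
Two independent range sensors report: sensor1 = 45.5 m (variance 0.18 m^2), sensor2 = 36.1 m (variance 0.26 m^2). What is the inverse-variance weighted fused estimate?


w1 = (1/var1) / (1/var1 + 1/var2)
   = 5.5556 / (5.5556 + 3.8462) = 0.5909
w2 = 1 - w1 = 0.4091
fused = w1*s1 + w2*s2 = 26.8864 + 14.7682
= 41.6545 m


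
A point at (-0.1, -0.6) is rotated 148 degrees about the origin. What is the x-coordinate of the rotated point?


x' = x*cos(theta) - y*sin(theta)
cos(148 deg) = -0.848, sin(148 deg) = 0.5299
x' = -0.1 * -0.848 - -0.6 * 0.5299
= 0.0848 - -0.318
= 0.4028


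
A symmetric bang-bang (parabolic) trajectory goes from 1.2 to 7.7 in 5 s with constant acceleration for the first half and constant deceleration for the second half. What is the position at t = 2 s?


Symmetric rest-to-rest: each phase covers (pf-p0)/2 in time T/2. 0.5*a*(T/2)^2 = (pf-p0)/2 => a = 4*(pf-p0)/T^2
a = 4*(7.7-1.2)/5^2 = 1.04
t = 2 is in the acceleration phase (t <= T/2).
p = p0 + 0.5*a*t^2 = 1.2 + 0.5*1.04*2^2
= 3.28


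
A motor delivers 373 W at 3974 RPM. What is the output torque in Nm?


omega = 3974 * 2*pi/60 = 416.1563 rad/s
tau = P / omega = 373 / 416.1563
= 0.8963 Nm


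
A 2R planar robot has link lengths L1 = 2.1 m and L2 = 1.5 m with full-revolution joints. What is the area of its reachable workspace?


r_max = L1 + L2 = 3.6 m
r_min = |L1 - L2| = 0.6 m
Area = pi*(r_max^2 - r_min^2)
= pi*(12.96 - 0.36)
= pi * 12.6
= 39.5841 m^2


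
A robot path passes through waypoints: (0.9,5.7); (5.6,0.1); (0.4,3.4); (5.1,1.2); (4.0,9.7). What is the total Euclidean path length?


Segment lengths:
  seg1 = sqrt((4.7)^2 + (-5.6)^2) = 7.311
  seg2 = sqrt((-5.2)^2 + (3.3)^2) = 6.1587
  seg3 = sqrt((4.7)^2 + (-2.2)^2) = 5.1894
  seg4 = sqrt((-1.1)^2 + (8.5)^2) = 8.5709
Total = 27.23


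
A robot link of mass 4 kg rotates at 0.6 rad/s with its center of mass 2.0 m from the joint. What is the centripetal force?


F = m * omega^2 * r
= 4 * 0.6^2 * 2.0
= 4 * 0.36 * 2.0
= 2.88 N


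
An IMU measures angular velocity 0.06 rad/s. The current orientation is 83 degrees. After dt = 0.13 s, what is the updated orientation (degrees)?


delta_theta = w * dt = 0.06 * 0.13 = 0.0078 rad
= 0.4469 deg
theta_new = 83 + 0.4469 = 83.4469 deg


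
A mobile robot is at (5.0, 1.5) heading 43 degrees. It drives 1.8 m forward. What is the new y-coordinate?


y_new = y0 + d*sin(theta)
= 1.5 + 1.8*sin(43)
= 1.5 + 1.2276
= 2.7276


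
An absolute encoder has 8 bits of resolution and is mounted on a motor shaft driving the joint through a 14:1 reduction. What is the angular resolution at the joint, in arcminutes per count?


counts = 2^8 = 256
effective counts at joint = 256 * 14 = 3584
resolution = 360*60 / 3584
= 6.0268 arcmin/count


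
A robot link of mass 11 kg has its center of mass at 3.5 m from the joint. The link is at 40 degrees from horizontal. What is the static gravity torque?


tau = m*g*L*cos(angle)
= 11 * 9.81 * 3.5 * cos(40 deg)
= 11 * 9.81 * 3.5 * 0.766
= 289.3235 Nm


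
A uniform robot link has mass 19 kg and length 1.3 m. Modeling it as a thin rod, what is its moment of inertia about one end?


I = (1/3) * m * L^2
= (1/3) * 19 * 1.3^2
= 0.333333 * 19 * 1.69
= 10.7033 kg*m^2


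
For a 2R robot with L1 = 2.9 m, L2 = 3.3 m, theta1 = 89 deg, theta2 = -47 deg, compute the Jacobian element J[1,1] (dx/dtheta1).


J[1,1] = -L1*sin(t1) - L2*sin(t1+t2)
= -2.9*sin(89) - 3.3*sin(42)
= -5.1077


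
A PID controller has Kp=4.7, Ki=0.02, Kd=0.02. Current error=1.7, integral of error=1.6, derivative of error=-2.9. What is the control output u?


u = Kp*e + Ki*int(e) + Kd*de/dt
= 4.7*1.7 + 0.02*1.6 + 0.02*(-2.9)
= 7.99 + 0.032 + -0.058
= 7.964


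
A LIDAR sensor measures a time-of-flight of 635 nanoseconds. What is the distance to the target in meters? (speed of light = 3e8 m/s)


tof = 635 ns = 6.35e-07 s
dist = c * tof / 2
= 3e8 * 6.35e-07 / 2
= 95.25 m


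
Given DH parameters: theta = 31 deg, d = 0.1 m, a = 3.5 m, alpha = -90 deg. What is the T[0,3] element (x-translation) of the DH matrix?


T[0,3] = a * cos(theta)
= 3.5 * cos(31 deg)
= 3.5 * 0.8572
= 3.0001


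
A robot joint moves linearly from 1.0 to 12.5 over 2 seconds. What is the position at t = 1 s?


s = t/T = 1/2 = 0.5
p(t) = p0 + (pf-p0)*s
= 1.0 + (12.5 - 1.0) * 0.5
= 6.75


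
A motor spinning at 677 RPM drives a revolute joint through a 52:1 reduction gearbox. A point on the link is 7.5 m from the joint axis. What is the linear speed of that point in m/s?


omega_motor = 677 * 2*pi/60 = 70.8953 rad/s
omega_joint = omega_motor / 52 = 1.3634 rad/s
v = omega_joint * r = 1.3634 * 7.5
= 10.2253 m/s


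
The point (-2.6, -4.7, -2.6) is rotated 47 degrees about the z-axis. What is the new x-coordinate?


Rotation about z-axis: x' = x*cos(theta) - y*sin(theta)
= -2.6 * 0.682 - -4.7 * 0.7314
= 1.6642


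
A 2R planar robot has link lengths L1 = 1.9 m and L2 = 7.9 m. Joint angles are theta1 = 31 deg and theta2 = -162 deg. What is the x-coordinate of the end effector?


Convert angles to radians: theta1 = 0.5411, theta2 = -2.8274
x = L1*cos(theta1) + L2*cos(theta1+theta2)
x = 1.6286 + -5.1829
x = -3.5542


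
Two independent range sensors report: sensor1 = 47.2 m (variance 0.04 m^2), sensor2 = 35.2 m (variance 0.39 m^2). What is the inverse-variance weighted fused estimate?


w1 = (1/var1) / (1/var1 + 1/var2)
   = 25.0 / (25.0 + 2.5641) = 0.907
w2 = 1 - w1 = 0.093
fused = w1*s1 + w2*s2 = 42.8093 + 3.2744
= 46.0837 m


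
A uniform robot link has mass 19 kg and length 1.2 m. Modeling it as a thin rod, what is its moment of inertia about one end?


I = (1/3) * m * L^2
= (1/3) * 19 * 1.2^2
= 0.333333 * 19 * 1.44
= 9.12 kg*m^2


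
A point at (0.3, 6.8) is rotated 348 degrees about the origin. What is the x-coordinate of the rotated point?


x' = x*cos(theta) - y*sin(theta)
cos(348 deg) = 0.9781, sin(348 deg) = -0.2079
x' = 0.3 * 0.9781 - 6.8 * -0.2079
= 0.2934 - -1.4138
= 1.7072


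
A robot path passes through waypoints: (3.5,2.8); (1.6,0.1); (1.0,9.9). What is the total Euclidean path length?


Segment lengths:
  seg1 = sqrt((-1.9)^2 + (-2.7)^2) = 3.3015
  seg2 = sqrt((-0.6)^2 + (9.8)^2) = 9.8184
Total = 13.1199


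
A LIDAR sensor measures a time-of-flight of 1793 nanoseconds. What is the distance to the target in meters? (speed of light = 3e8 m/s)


tof = 1793 ns = 1.793e-06 s
dist = c * tof / 2
= 3e8 * 1.793e-06 / 2
= 268.95 m


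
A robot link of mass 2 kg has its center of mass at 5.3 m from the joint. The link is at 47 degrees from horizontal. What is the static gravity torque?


tau = m*g*L*cos(angle)
= 2 * 9.81 * 5.3 * cos(47 deg)
= 2 * 9.81 * 5.3 * 0.682
= 70.9183 Nm


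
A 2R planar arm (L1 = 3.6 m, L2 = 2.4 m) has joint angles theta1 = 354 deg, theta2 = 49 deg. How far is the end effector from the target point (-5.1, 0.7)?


End effector via forward kinematics:
x = L1*cos(t1) + L2*cos(t1+t2) = 5.3355
y = L1*sin(t1) + L2*sin(t1+t2) = 1.2605
Distance to target:
d = sqrt((-5.1 - 5.3355)^2 + (0.7 - 1.2605)^2)
= sqrt(108.9002 + 0.3142)
= 10.4506 m


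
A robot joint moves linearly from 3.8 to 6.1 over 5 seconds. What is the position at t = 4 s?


s = t/T = 4/5 = 0.8
p(t) = p0 + (pf-p0)*s
= 3.8 + (6.1 - 3.8) * 0.8
= 5.64


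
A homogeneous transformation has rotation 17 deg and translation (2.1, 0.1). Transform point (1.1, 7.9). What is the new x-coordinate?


x' = cos(theta)*px - sin(theta)*py + tx
= 0.9563*1.1 - 0.2924*7.9 + 2.1
= 0.8422


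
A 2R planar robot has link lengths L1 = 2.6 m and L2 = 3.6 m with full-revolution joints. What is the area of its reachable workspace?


r_max = L1 + L2 = 6.2 m
r_min = |L1 - L2| = 1.0 m
Area = pi*(r_max^2 - r_min^2)
= pi*(38.44 - 1.0)
= pi * 37.44
= 117.6212 m^2


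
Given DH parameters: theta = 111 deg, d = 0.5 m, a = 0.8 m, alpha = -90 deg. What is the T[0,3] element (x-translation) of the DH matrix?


T[0,3] = a * cos(theta)
= 0.8 * cos(111 deg)
= 0.8 * -0.3584
= -0.2867


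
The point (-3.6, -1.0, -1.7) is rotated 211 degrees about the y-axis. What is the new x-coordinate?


Rotation about y-axis: x' = x*cos(theta) + z*sin(theta)
= -3.6 * -0.8572 + -1.7 * -0.515
= 3.9614


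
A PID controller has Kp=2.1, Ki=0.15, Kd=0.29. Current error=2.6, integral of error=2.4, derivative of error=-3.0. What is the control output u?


u = Kp*e + Ki*int(e) + Kd*de/dt
= 2.1*2.6 + 0.15*2.4 + 0.29*(-3.0)
= 5.46 + 0.36 + -0.87
= 4.95


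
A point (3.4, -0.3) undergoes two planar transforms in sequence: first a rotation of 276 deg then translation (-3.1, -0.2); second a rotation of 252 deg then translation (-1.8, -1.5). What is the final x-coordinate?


After transform 1:
x1 = cos(276)*3.4 - sin(276)*-0.3 + -3.1 = -3.043
y1 = sin(276)*3.4 + cos(276)*-0.3 + -0.2 = -3.6127
After transform 2:
x2 = cos(252)*-3.043 - sin(252)*-3.6127 + -1.8
= -4.2956


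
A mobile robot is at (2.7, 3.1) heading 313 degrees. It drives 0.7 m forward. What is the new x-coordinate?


x_new = x0 + d*cos(theta)
= 2.7 + 0.7*cos(313)
= 2.7 + 0.4774
= 3.1774


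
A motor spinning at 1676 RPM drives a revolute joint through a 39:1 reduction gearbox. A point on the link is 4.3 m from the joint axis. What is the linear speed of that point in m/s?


omega_motor = 1676 * 2*pi/60 = 175.5103 rad/s
omega_joint = omega_motor / 39 = 4.5003 rad/s
v = omega_joint * r = 4.5003 * 4.3
= 19.3511 m/s


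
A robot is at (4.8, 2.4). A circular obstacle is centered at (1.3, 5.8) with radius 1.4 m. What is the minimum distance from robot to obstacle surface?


center_dist = sqrt((4.8-1.3)^2 + (2.4-5.8)^2)
= sqrt(12.25 + 11.56)
= 4.8795
min_dist = center_dist - radius = 4.8795 - 1.4 = 3.4795 m


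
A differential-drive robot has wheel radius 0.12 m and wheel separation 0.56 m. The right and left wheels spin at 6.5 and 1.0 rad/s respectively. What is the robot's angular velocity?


vR = r*wR = 0.12*6.5 = 0.78 m/s
vL = r*wL = 0.12*1.0 = 0.12 m/s
v = (vR+vL)/2 = 0.45 m/s
omega = (vR-vL)/L = 1.1786 rad/s
angular velocity = 1.1786 rad/s


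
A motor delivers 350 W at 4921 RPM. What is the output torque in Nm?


omega = 4921 * 2*pi/60 = 515.3259 rad/s
tau = P / omega = 350 / 515.3259
= 0.6792 Nm


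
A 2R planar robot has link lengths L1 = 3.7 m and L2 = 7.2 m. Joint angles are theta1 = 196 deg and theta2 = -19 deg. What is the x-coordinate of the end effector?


Convert angles to radians: theta1 = 3.4208, theta2 = -0.3316
x = L1*cos(theta1) + L2*cos(theta1+theta2)
x = -3.5567 + -7.1901
x = -10.7468


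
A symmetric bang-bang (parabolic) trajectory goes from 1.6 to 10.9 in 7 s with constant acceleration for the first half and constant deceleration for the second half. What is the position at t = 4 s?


Symmetric rest-to-rest: each phase covers (pf-p0)/2 in time T/2. 0.5*a*(T/2)^2 = (pf-p0)/2 => a = 4*(pf-p0)/T^2
a = 4*(10.9-1.6)/7^2 = 0.7592
t = 4 is in the deceleration phase (t > T/2).
p = pf - 0.5*a*(T-t)^2 = 10.9 - 0.5*0.7592*3^2
= 7.4837


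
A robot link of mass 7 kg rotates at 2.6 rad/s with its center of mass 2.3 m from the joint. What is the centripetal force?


F = m * omega^2 * r
= 7 * 2.6^2 * 2.3
= 7 * 6.76 * 2.3
= 108.836 N


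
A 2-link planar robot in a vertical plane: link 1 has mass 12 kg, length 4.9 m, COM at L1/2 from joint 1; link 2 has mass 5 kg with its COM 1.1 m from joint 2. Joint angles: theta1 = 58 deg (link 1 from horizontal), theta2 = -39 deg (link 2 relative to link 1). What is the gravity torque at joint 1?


Horizontal distance from joint 1 to link-1 COM:
  x_c1 = (L1/2)*cos(t1) = 2.45 * 0.5299 = 1.2983 m
Horizontal distance from joint 1 to link-2 COM:
  x_c2 = L1*cos(t1) + Lc2*cos(t1+t2)
       = 4.9*0.5299 + 1.1*0.9455 = 3.6367 m
tau1 = m1*g*x_c1 + m2*g*x_c2
     = 12*9.81*1.2983 + 5*9.81*3.6367
     = 152.8361 + 178.3789
     = 331.215 Nm


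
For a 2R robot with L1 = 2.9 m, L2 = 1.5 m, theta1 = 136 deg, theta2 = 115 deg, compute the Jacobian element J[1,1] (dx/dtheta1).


J[1,1] = -L1*sin(t1) - L2*sin(t1+t2)
= -2.9*sin(136) - 1.5*sin(251)
= -0.5962


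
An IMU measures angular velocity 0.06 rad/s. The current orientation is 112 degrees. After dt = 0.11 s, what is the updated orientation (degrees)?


delta_theta = w * dt = 0.06 * 0.11 = 0.0066 rad
= 0.3782 deg
theta_new = 112 + 0.3782 = 112.3782 deg


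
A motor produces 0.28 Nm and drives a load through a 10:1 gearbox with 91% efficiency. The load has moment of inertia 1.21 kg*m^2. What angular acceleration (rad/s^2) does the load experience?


tau_out = tau_motor * N * eta
= 0.28 * 10 * 0.91 = 2.548 Nm
alpha = tau_out / I = 2.548 / 1.21
= 2.1058 rad/s^2


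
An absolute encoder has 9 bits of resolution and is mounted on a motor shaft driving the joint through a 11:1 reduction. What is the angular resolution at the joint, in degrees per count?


counts = 2^9 = 512
effective counts at joint = 512 * 11 = 5632
resolution = 360 / 5632
= 0.0639 deg/count


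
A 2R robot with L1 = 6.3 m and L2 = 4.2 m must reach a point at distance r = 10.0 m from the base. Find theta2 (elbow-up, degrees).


cos(theta2) = (r^2 - L1^2 - L2^2) / (2*L1*L2)
cos(theta2) = (100.0 - 39.69 - 17.64) / 52.92
cos(theta2) = 0.806311
theta2 = 36.2629 degrees


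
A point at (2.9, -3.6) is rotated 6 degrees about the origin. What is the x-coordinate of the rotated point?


x' = x*cos(theta) - y*sin(theta)
cos(6 deg) = 0.9945, sin(6 deg) = 0.1045
x' = 2.9 * 0.9945 - -3.6 * 0.1045
= 2.8841 - -0.3763
= 3.2604


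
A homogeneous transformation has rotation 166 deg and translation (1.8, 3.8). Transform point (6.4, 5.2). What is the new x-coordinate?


x' = cos(theta)*px - sin(theta)*py + tx
= -0.9703*6.4 - 0.2419*5.2 + 1.8
= -5.6679


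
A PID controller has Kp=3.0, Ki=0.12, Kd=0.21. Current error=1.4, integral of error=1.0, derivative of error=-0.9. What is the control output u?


u = Kp*e + Ki*int(e) + Kd*de/dt
= 3.0*1.4 + 0.12*1.0 + 0.21*(-0.9)
= 4.2 + 0.12 + -0.189
= 4.131


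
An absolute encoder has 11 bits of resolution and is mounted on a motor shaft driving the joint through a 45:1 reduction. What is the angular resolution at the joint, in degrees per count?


counts = 2^11 = 2048
effective counts at joint = 2048 * 45 = 92160
resolution = 360 / 92160
= 0.0039 deg/count


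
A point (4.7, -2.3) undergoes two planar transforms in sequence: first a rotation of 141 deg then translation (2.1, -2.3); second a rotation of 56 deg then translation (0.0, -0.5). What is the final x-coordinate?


After transform 1:
x1 = cos(141)*4.7 - sin(141)*-2.3 + 2.1 = -0.1051
y1 = sin(141)*4.7 + cos(141)*-2.3 + -2.3 = 2.4452
After transform 2:
x2 = cos(56)*-0.1051 - sin(56)*2.4452 + 0.0
= -2.086


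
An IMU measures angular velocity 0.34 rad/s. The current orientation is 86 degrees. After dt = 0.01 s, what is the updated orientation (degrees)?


delta_theta = w * dt = 0.34 * 0.01 = 0.0034 rad
= 0.1948 deg
theta_new = 86 + 0.1948 = 86.1948 deg


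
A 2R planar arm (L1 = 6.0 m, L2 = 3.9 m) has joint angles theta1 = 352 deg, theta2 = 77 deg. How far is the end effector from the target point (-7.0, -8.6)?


End effector via forward kinematics:
x = L1*cos(t1) + L2*cos(t1+t2) = 7.3392
y = L1*sin(t1) + L2*sin(t1+t2) = 2.8059
Distance to target:
d = sqrt((-7.0 - 7.3392)^2 + (-8.6 - 2.8059)^2)
= sqrt(205.6139 + 130.0951)
= 18.3224 m


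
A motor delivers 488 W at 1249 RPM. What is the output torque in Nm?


omega = 1249 * 2*pi/60 = 130.795 rad/s
tau = P / omega = 488 / 130.795
= 3.731 Nm


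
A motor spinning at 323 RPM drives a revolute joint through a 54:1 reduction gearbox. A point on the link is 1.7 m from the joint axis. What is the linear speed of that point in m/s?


omega_motor = 323 * 2*pi/60 = 33.8245 rad/s
omega_joint = omega_motor / 54 = 0.6264 rad/s
v = omega_joint * r = 0.6264 * 1.7
= 1.0648 m/s


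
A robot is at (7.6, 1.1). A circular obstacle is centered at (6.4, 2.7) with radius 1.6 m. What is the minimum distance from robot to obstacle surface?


center_dist = sqrt((7.6-6.4)^2 + (1.1-2.7)^2)
= sqrt(1.44 + 2.56)
= 2.0
min_dist = center_dist - radius = 2.0 - 1.6 = 0.4 m


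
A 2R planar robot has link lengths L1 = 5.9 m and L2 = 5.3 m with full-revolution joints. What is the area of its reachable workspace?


r_max = L1 + L2 = 11.2 m
r_min = |L1 - L2| = 0.6 m
Area = pi*(r_max^2 - r_min^2)
= pi*(125.44 - 0.36)
= pi * 125.08
= 392.9504 m^2


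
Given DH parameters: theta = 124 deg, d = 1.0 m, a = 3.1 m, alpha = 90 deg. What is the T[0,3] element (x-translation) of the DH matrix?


T[0,3] = a * cos(theta)
= 3.1 * cos(124 deg)
= 3.1 * -0.5592
= -1.7335


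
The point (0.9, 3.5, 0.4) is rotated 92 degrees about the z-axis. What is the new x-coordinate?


Rotation about z-axis: x' = x*cos(theta) - y*sin(theta)
= 0.9 * -0.0349 - 3.5 * 0.9994
= -3.5293


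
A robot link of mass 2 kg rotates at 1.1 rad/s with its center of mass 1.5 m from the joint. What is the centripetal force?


F = m * omega^2 * r
= 2 * 1.1^2 * 1.5
= 2 * 1.21 * 1.5
= 3.63 N


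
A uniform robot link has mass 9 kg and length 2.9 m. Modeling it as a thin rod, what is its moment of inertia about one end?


I = (1/3) * m * L^2
= (1/3) * 9 * 2.9^2
= 0.333333 * 9 * 8.41
= 25.23 kg*m^2


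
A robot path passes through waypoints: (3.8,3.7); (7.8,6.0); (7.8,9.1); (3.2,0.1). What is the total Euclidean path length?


Segment lengths:
  seg1 = sqrt((4.0)^2 + (2.3)^2) = 4.6141
  seg2 = sqrt((0.0)^2 + (3.1)^2) = 3.1
  seg3 = sqrt((-4.6)^2 + (-9.0)^2) = 10.1074
Total = 17.8215


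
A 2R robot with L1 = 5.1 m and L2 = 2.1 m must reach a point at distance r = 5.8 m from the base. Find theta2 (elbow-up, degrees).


cos(theta2) = (r^2 - L1^2 - L2^2) / (2*L1*L2)
cos(theta2) = (33.64 - 26.01 - 4.41) / 21.42
cos(theta2) = 0.150327
theta2 = 81.3541 degrees


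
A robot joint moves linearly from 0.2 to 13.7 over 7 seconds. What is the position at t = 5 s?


s = t/T = 5/7 = 0.7143
p(t) = p0 + (pf-p0)*s
= 0.2 + (13.7 - 0.2) * 0.7143
= 9.8429


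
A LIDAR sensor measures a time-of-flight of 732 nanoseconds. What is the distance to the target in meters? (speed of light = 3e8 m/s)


tof = 732 ns = 7.32e-07 s
dist = c * tof / 2
= 3e8 * 7.32e-07 / 2
= 109.8 m


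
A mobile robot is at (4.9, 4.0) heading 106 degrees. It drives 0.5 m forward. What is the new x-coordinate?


x_new = x0 + d*cos(theta)
= 4.9 + 0.5*cos(106)
= 4.9 + -0.1378
= 4.7622


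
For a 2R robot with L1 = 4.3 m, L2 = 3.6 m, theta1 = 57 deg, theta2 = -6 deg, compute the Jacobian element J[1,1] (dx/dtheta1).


J[1,1] = -L1*sin(t1) - L2*sin(t1+t2)
= -4.3*sin(57) - 3.6*sin(51)
= -6.404


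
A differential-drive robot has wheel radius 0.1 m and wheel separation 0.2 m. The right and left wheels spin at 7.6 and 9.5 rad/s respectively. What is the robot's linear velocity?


vR = r*wR = 0.1*7.6 = 0.76 m/s
vL = r*wL = 0.1*9.5 = 0.95 m/s
v = (vR+vL)/2 = 0.855 m/s
omega = (vR-vL)/L = -0.95 rad/s
linear velocity = 0.855 m/s


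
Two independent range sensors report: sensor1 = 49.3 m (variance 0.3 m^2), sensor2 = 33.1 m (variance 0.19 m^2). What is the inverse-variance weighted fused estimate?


w1 = (1/var1) / (1/var1 + 1/var2)
   = 3.3333 / (3.3333 + 5.2632) = 0.3878
w2 = 1 - w1 = 0.6122
fused = w1*s1 + w2*s2 = 19.1163 + 20.2653
= 39.3816 m


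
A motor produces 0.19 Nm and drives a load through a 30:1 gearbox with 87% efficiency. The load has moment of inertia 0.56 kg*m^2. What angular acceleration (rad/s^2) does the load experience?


tau_out = tau_motor * N * eta
= 0.19 * 30 * 0.87 = 4.959 Nm
alpha = tau_out / I = 4.959 / 0.56
= 8.8554 rad/s^2


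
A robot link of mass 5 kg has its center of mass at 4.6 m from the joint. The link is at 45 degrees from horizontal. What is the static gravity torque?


tau = m*g*L*cos(angle)
= 5 * 9.81 * 4.6 * cos(45 deg)
= 5 * 9.81 * 4.6 * 0.7071
= 159.5445 Nm


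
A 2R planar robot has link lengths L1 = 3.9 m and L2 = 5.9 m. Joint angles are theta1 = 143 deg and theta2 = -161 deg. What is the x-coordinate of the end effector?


Convert angles to radians: theta1 = 2.4958, theta2 = -2.81
x = L1*cos(theta1) + L2*cos(theta1+theta2)
x = -3.1147 + 5.6112
x = 2.4966


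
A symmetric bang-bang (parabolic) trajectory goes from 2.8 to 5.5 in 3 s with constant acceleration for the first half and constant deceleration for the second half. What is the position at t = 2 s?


Symmetric rest-to-rest: each phase covers (pf-p0)/2 in time T/2. 0.5*a*(T/2)^2 = (pf-p0)/2 => a = 4*(pf-p0)/T^2
a = 4*(5.5-2.8)/3^2 = 1.2
t = 2 is in the deceleration phase (t > T/2).
p = pf - 0.5*a*(T-t)^2 = 5.5 - 0.5*1.2*1^2
= 4.9


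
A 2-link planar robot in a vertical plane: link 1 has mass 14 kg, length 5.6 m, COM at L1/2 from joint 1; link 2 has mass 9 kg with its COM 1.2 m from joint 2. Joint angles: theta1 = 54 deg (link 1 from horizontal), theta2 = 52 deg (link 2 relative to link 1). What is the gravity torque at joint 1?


Horizontal distance from joint 1 to link-1 COM:
  x_c1 = (L1/2)*cos(t1) = 2.8 * 0.5878 = 1.6458 m
Horizontal distance from joint 1 to link-2 COM:
  x_c2 = L1*cos(t1) + Lc2*cos(t1+t2)
       = 5.6*0.5878 + 1.2*-0.2756 = 2.9608 m
tau1 = m1*g*x_c1 + m2*g*x_c2
     = 14*9.81*1.6458 + 9*9.81*2.9608
     = 226.034 + 261.4119
     = 487.4459 Nm


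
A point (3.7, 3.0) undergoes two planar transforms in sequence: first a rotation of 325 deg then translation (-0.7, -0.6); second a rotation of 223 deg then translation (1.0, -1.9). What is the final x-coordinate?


After transform 1:
x1 = cos(325)*3.7 - sin(325)*3.0 + -0.7 = 4.0516
y1 = sin(325)*3.7 + cos(325)*3.0 + -0.6 = -0.2648
After transform 2:
x2 = cos(223)*4.0516 - sin(223)*-0.2648 + 1.0
= -2.1437


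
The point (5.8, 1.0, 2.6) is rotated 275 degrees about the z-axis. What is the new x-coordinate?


Rotation about z-axis: x' = x*cos(theta) - y*sin(theta)
= 5.8 * 0.0872 - 1.0 * -0.9962
= 1.5017


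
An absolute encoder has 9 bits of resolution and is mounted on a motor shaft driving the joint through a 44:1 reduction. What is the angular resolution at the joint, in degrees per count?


counts = 2^9 = 512
effective counts at joint = 512 * 44 = 22528
resolution = 360 / 22528
= 0.016 deg/count


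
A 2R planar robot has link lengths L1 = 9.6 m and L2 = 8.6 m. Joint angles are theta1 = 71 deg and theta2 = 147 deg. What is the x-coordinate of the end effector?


Convert angles to radians: theta1 = 1.2392, theta2 = 2.5656
x = L1*cos(theta1) + L2*cos(theta1+theta2)
x = 3.1255 + -6.7769
x = -3.6514


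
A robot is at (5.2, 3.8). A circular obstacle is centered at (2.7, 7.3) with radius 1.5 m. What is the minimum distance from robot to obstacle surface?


center_dist = sqrt((5.2-2.7)^2 + (3.8-7.3)^2)
= sqrt(6.25 + 12.25)
= 4.3012
min_dist = center_dist - radius = 4.3012 - 1.5 = 2.8012 m


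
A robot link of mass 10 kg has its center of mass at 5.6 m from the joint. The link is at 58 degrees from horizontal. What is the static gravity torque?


tau = m*g*L*cos(angle)
= 10 * 9.81 * 5.6 * cos(58 deg)
= 10 * 9.81 * 5.6 * 0.5299
= 291.1164 Nm


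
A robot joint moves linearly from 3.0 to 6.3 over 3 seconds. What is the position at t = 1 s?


s = t/T = 1/3 = 0.3333
p(t) = p0 + (pf-p0)*s
= 3.0 + (6.3 - 3.0) * 0.3333
= 4.1


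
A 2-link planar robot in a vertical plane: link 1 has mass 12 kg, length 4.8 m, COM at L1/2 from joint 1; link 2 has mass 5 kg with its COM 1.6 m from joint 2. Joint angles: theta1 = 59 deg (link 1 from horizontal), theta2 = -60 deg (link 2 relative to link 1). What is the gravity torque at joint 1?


Horizontal distance from joint 1 to link-1 COM:
  x_c1 = (L1/2)*cos(t1) = 2.4 * 0.515 = 1.2361 m
Horizontal distance from joint 1 to link-2 COM:
  x_c2 = L1*cos(t1) + Lc2*cos(t1+t2)
       = 4.8*0.515 + 1.6*0.9998 = 4.0719 m
tau1 = m1*g*x_c1 + m2*g*x_c2
     = 12*9.81*1.2361 + 5*9.81*4.0719
     = 145.5127 + 199.7286
     = 345.2413 Nm


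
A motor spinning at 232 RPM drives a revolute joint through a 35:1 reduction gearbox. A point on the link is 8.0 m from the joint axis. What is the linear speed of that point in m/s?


omega_motor = 232 * 2*pi/60 = 24.295 rad/s
omega_joint = omega_motor / 35 = 0.6941 rad/s
v = omega_joint * r = 0.6941 * 8.0
= 5.5531 m/s


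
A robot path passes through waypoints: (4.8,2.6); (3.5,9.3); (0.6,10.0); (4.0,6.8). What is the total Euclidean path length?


Segment lengths:
  seg1 = sqrt((-1.3)^2 + (6.7)^2) = 6.825
  seg2 = sqrt((-2.9)^2 + (0.7)^2) = 2.9833
  seg3 = sqrt((3.4)^2 + (-3.2)^2) = 4.669
Total = 14.4773


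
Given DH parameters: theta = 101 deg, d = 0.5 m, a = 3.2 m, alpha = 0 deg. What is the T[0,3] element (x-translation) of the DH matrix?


T[0,3] = a * cos(theta)
= 3.2 * cos(101 deg)
= 3.2 * -0.1908
= -0.6106


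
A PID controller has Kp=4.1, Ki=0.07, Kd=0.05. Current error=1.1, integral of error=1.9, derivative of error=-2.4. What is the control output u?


u = Kp*e + Ki*int(e) + Kd*de/dt
= 4.1*1.1 + 0.07*1.9 + 0.05*(-2.4)
= 4.51 + 0.133 + -0.12
= 4.523


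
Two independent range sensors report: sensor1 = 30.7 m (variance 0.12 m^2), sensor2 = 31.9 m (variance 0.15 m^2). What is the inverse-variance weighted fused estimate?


w1 = (1/var1) / (1/var1 + 1/var2)
   = 8.3333 / (8.3333 + 6.6667) = 0.5556
w2 = 1 - w1 = 0.4444
fused = w1*s1 + w2*s2 = 17.0556 + 14.1778
= 31.2333 m


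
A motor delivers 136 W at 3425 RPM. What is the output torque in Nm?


omega = 3425 * 2*pi/60 = 358.6652 rad/s
tau = P / omega = 136 / 358.6652
= 0.3792 Nm


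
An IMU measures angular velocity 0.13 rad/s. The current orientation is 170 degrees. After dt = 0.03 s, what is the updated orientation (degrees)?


delta_theta = w * dt = 0.13 * 0.03 = 0.0039 rad
= 0.2235 deg
theta_new = 170 + 0.2235 = 170.2235 deg


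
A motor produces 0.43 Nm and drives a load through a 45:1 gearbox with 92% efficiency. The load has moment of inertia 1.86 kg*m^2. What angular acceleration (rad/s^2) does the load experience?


tau_out = tau_motor * N * eta
= 0.43 * 45 * 0.92 = 17.802 Nm
alpha = tau_out / I = 17.802 / 1.86
= 9.571 rad/s^2


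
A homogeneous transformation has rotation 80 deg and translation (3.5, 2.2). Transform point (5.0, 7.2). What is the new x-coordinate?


x' = cos(theta)*px - sin(theta)*py + tx
= 0.1736*5.0 - 0.9848*7.2 + 3.5
= -2.7224


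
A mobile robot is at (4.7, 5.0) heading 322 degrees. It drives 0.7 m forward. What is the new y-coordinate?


y_new = y0 + d*sin(theta)
= 5.0 + 0.7*sin(322)
= 5.0 + -0.431
= 4.569


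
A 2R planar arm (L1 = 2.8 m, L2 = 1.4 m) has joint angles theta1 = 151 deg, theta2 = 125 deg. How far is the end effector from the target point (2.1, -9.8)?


End effector via forward kinematics:
x = L1*cos(t1) + L2*cos(t1+t2) = -2.3026
y = L1*sin(t1) + L2*sin(t1+t2) = -0.0349
Distance to target:
d = sqrt((2.1 - -2.3026)^2 + (-9.8 - -0.0349)^2)
= sqrt(19.3828 + 95.3579)
= 10.7117 m


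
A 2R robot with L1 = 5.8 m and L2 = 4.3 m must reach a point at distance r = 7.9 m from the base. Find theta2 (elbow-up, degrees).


cos(theta2) = (r^2 - L1^2 - L2^2) / (2*L1*L2)
cos(theta2) = (62.41 - 33.64 - 18.49) / 49.88
cos(theta2) = 0.206095
theta2 = 78.1064 degrees


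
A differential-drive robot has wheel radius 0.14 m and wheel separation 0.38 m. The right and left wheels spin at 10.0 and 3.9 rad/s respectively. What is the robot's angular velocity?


vR = r*wR = 0.14*10.0 = 1.4 m/s
vL = r*wL = 0.14*3.9 = 0.546 m/s
v = (vR+vL)/2 = 0.973 m/s
omega = (vR-vL)/L = 2.2474 rad/s
angular velocity = 2.2474 rad/s


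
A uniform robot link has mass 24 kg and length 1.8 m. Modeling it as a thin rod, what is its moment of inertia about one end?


I = (1/3) * m * L^2
= (1/3) * 24 * 1.8^2
= 0.333333 * 24 * 3.24
= 25.92 kg*m^2


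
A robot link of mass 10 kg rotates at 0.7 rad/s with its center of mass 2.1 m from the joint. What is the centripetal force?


F = m * omega^2 * r
= 10 * 0.7^2 * 2.1
= 10 * 0.49 * 2.1
= 10.29 N


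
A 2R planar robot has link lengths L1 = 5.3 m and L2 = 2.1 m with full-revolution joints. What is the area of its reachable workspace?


r_max = L1 + L2 = 7.4 m
r_min = |L1 - L2| = 3.2 m
Area = pi*(r_max^2 - r_min^2)
= pi*(54.76 - 10.24)
= pi * 44.52
= 139.8637 m^2


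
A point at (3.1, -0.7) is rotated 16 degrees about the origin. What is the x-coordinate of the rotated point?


x' = x*cos(theta) - y*sin(theta)
cos(16 deg) = 0.9613, sin(16 deg) = 0.2756
x' = 3.1 * 0.9613 - -0.7 * 0.2756
= 2.9799 - -0.1929
= 3.1729


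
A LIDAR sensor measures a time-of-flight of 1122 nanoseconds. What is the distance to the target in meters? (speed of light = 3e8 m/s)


tof = 1122 ns = 1.122e-06 s
dist = c * tof / 2
= 3e8 * 1.122e-06 / 2
= 168.3 m


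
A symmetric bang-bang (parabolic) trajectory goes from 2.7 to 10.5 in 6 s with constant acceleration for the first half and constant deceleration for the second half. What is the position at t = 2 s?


Symmetric rest-to-rest: each phase covers (pf-p0)/2 in time T/2. 0.5*a*(T/2)^2 = (pf-p0)/2 => a = 4*(pf-p0)/T^2
a = 4*(10.5-2.7)/6^2 = 0.8667
t = 2 is in the acceleration phase (t <= T/2).
p = p0 + 0.5*a*t^2 = 2.7 + 0.5*0.8667*2^2
= 4.4333


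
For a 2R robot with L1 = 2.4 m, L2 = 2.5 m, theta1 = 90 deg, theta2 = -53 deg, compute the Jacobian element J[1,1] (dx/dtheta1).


J[1,1] = -L1*sin(t1) - L2*sin(t1+t2)
= -2.4*sin(90) - 2.5*sin(37)
= -3.9045


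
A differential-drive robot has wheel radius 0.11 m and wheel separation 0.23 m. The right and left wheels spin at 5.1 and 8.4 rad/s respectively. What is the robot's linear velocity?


vR = r*wR = 0.11*5.1 = 0.561 m/s
vL = r*wL = 0.11*8.4 = 0.924 m/s
v = (vR+vL)/2 = 0.7425 m/s
omega = (vR-vL)/L = -1.5783 rad/s
linear velocity = 0.7425 m/s


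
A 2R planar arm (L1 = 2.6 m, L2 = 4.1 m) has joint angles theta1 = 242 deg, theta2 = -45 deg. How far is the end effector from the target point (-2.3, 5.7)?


End effector via forward kinematics:
x = L1*cos(t1) + L2*cos(t1+t2) = -5.1415
y = L1*sin(t1) + L2*sin(t1+t2) = -3.4944
Distance to target:
d = sqrt((-2.3 - -5.1415)^2 + (5.7 - -3.4944)^2)
= sqrt(8.074 + 84.5368)
= 9.6234 m


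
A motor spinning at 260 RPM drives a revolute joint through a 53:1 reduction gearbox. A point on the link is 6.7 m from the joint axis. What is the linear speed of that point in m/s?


omega_motor = 260 * 2*pi/60 = 27.2271 rad/s
omega_joint = omega_motor / 53 = 0.5137 rad/s
v = omega_joint * r = 0.5137 * 6.7
= 3.4419 m/s


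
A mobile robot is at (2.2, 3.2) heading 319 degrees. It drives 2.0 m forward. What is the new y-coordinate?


y_new = y0 + d*sin(theta)
= 3.2 + 2.0*sin(319)
= 3.2 + -1.3121
= 1.8879


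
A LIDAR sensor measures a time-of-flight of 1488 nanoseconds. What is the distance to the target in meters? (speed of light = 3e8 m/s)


tof = 1488 ns = 1.488e-06 s
dist = c * tof / 2
= 3e8 * 1.488e-06 / 2
= 223.2 m


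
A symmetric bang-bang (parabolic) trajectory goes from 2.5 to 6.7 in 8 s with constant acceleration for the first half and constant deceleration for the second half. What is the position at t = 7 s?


Symmetric rest-to-rest: each phase covers (pf-p0)/2 in time T/2. 0.5*a*(T/2)^2 = (pf-p0)/2 => a = 4*(pf-p0)/T^2
a = 4*(6.7-2.5)/8^2 = 0.2625
t = 7 is in the deceleration phase (t > T/2).
p = pf - 0.5*a*(T-t)^2 = 6.7 - 0.5*0.2625*1^2
= 6.5688


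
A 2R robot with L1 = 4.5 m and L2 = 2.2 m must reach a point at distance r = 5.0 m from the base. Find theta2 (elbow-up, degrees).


cos(theta2) = (r^2 - L1^2 - L2^2) / (2*L1*L2)
cos(theta2) = (25.0 - 20.25 - 4.84) / 19.8
cos(theta2) = -0.004545
theta2 = 90.2604 degrees


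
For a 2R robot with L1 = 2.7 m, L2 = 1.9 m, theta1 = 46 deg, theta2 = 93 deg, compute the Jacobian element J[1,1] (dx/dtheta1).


J[1,1] = -L1*sin(t1) - L2*sin(t1+t2)
= -2.7*sin(46) - 1.9*sin(139)
= -3.1887


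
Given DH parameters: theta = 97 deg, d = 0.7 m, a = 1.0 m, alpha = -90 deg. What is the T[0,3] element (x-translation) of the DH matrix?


T[0,3] = a * cos(theta)
= 1.0 * cos(97 deg)
= 1.0 * -0.1219
= -0.1219


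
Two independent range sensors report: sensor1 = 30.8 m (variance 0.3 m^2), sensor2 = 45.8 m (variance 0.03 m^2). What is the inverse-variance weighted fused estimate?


w1 = (1/var1) / (1/var1 + 1/var2)
   = 3.3333 / (3.3333 + 33.3333) = 0.0909
w2 = 1 - w1 = 0.9091
fused = w1*s1 + w2*s2 = 2.8 + 41.6364
= 44.4364 m


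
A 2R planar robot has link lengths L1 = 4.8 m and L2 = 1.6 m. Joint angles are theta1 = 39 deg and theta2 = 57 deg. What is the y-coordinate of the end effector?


Convert angles to radians: theta1 = 0.6807, theta2 = 0.9948
y = L1*sin(theta1) + L2*sin(theta1+theta2)
y = 3.0207 + 1.5912
y = 4.612
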